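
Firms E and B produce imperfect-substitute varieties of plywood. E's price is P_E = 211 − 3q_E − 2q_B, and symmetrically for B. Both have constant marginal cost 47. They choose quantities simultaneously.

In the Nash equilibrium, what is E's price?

Firm E's profit: π = q_E(211 − 3q_E − 2q_B) − 47q_E.
∂π/∂q_E = 164 − 6q_E − 2q_B = 0 ⇒ q_E = 82/3 − (1/3)q_B.
By symmetry q_B = q_E; substituting into the reaction function, (4/3)q_E = 82/3 and q_E = 20.5.
P_E = 211 − 3·20.5 − 2·20.5 = 108.5.

108.5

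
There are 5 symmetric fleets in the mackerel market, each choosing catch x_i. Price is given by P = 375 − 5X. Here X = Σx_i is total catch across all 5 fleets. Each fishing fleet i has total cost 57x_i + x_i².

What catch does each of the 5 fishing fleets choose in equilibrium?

9.9375

A representative fishing fleet's profit is π_i = x_i(375 − 5X) − 57x_i − x_i², with X = x_i + Σ_{j≠i} x_j.
First-order condition: 318 − 12x_i − 5Σ_{j≠i} x_j = 0.
With identical fishing fleets, set every x_j = x: then 318 − 12x − 20x = 0, i.e. x = 318/32 = 9.9375.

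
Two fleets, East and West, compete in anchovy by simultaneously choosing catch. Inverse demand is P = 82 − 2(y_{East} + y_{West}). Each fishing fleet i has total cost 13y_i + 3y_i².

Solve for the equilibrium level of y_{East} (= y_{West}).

Fishing fleet East's profit: π = y_{East}(82 − 2(y_{East} + y_{West})) − 13y_{East} − 3y_{East}².
∂π/∂y_{East} = 69 − 10y_{East} − 2y_{West} = 0, so y_{East} = 6.9 − 0.2y_{West}.
Setting y_{East} = y_{West} in the reaction function: y_{East} = 6.9 − 0.2y_{East}, so y_{East} = 6.9 / 1.2 = 5.75.

5.75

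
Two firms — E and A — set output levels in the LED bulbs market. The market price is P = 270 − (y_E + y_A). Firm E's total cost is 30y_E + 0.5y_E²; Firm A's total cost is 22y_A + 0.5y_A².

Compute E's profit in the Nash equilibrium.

Firm E's profit: π = y_E(270 − (y_E + y_A)) − 30y_E − 0.5y_E².
∂π/∂y_E = 240 − 3y_E − y_A = 0, so y_E = 80 − (1/3)y_A.
By the same steps for A: y_A = 248/3 − (1/3)y_E.
Substituting the second reaction function into the first: y_E = 80 − (1/3)(248/3 − (1/3)y_E), which gives (8/9)y_E = 472/9 ⇒ y_E = 59.
Then y_A = 248/3 − (1/3)·59 = 63.
Price P = 270 − 122 = 148.
E's profit: (148 − 30)·59 − 0.5(59)² = 5221.5.

5221.5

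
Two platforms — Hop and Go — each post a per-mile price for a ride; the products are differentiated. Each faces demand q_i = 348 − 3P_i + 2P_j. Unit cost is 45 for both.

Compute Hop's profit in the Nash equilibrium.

17214.1875

Hop's profit: π = (P_{Hop} − 45)(348 − 3P_{Hop} + 2P_{Go}).
∂π/∂P_{Hop} = 483 − 6P_{Hop} + 2P_{Go} = 0 ⇒ P_{Hop} = 80.5 + (1/3)P_{Go}.
By symmetry P_{Go} = P_{Hop}; substituting into the reaction function, (2/3)P_{Hop} = 80.5 and P_{Hop} = 120.75.
q_{Hop} = 348 − 3·120.75 + 2·120.75 = 227.25.
Profit = (120.75 − 45)·227.25 = 17214.1875.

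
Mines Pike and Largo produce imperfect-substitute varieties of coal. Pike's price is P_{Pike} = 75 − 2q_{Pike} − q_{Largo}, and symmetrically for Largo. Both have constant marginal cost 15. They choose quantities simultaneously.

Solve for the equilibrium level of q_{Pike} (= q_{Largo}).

12

Mine Pike's profit: π = q_{Pike}(75 − 2q_{Pike} − q_{Largo}) − 15q_{Pike}.
∂π/∂q_{Pike} = 60 − 4q_{Pike} − q_{Largo} = 0 ⇒ q_{Pike} = 15 − 0.25q_{Largo}.
By symmetry q_{Largo} = q_{Pike}; substituting into the reaction function, 1.25q_{Pike} = 15 and q_{Pike} = 12.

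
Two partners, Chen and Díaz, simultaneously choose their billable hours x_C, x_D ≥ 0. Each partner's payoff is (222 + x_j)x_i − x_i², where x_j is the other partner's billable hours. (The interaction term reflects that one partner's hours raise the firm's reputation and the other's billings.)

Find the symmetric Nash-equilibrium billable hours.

Chen's payoff is (222 + x_D)x_C − x_C².
∂π/∂x_C = 222 + x_D − 2x_C = 0, so x_C = 111 + 0.5x_D.
Setting x_C = x_D in the reaction function: x_C = 111 + 0.5x_C, so x_C = 111 / 0.5 = 222.

222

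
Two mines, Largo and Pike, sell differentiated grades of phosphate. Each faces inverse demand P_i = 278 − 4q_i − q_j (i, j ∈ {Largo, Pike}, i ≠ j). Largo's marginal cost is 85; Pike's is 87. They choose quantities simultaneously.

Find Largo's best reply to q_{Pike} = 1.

24

Mine Largo's profit: π = q_{Largo}(278 − 4q_{Largo} − q_{Pike}) − 85q_{Largo}.
∂π/∂q_{Largo} = 193 − 8q_{Largo} − q_{Pike} = 0 ⇒ q_{Largo} = 24.125 − 0.125q_{Pike}.
At q_{Pike} = 1: q_{Largo} = 24.125 − 0.125·1 = 24.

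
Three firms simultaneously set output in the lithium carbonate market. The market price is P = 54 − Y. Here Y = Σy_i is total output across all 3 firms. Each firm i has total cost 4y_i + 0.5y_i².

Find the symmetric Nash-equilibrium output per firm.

A representative firm's profit is π_i = y_i(54 − Y) − 4y_i − 0.5y_i², with Y = y_i + Σ_{j≠i} y_j.
First-order condition: 50 − 3y_i − Σ_{j≠i} y_j = 0.
In a symmetric equilibrium every firm chooses the same y, so Σ_{j≠i} y_j = 2y. The condition becomes 50 − 5y = 0, giving y = 50/5 = 10.

10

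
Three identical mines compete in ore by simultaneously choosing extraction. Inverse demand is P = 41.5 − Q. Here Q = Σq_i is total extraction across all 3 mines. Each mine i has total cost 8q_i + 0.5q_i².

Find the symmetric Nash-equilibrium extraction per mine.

A representative mine's profit is π_i = q_i(41.5 − Q) − 8q_i − 0.5q_i², with Q = q_i + Σ_{j≠i} q_j.
First-order condition: 33.5 − 3q_i − Σ_{j≠i} q_j = 0.
With identical mines, set every q_j = q: then 33.5 − 3q − 2q = 0, i.e. q = 33.5/5 = 6.7.

6.7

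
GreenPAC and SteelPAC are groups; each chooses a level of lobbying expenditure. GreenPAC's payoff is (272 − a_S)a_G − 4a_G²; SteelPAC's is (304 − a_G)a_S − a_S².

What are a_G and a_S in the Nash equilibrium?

16, 144

Expanding GreenPAC's payoff: 272a_G − a_Sa_G − 4a_G².
∂π/∂a_G = 272 − a_S − 8a_G = 0, so a_G = 34 − 0.125a_S.
Likewise for SteelPAC: a_S = 152 − 0.5a_G.
Plugging a_S into GreenPAC's best response: a_G = 34 − 0.125(152 − 0.5a_G) ⇒ 0.9375a_G = 15, so a_G = 16.
Then a_S = 152 − 0.5·16 = 144.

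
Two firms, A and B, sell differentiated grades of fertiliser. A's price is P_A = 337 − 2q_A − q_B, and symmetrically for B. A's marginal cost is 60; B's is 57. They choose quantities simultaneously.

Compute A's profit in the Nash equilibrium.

Firm A's profit: π = q_A(337 − 2q_A − q_B) − 60q_A.
∂π/∂q_A = 277 − 4q_A − q_B = 0 ⇒ q_A = 69.25 − 0.25q_B.
Similarly q_B = 70 − 0.25q_A.
Solving the two reaction functions simultaneously: (1 − (−0.25)(−0.25))q_A = 69.25 − 0.25·70, so 0.9375q_A = 51.75 and q_A = 55.2.
Then q_B = 70 − 0.25·55.2 = 56.2.
P_A = 337 − 2·55.2 − 56.2 = 170.4.
Profit = (170.4 − 60)·55.2 = 6094.08.

6094.08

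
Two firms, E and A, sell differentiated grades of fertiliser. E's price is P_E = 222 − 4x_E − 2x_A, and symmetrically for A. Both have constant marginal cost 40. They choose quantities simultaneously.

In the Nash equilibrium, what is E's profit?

1324.96

Firm E's profit: π = x_E(222 − 4x_E − 2x_A) − 40x_E.
∂π/∂x_E = 182 − 8x_E − 2x_A = 0 ⇒ x_E = 22.75 − 0.25x_A.
Setting x_E = x_A in the reaction function: x_E = 22.75 − 0.25x_E, so x_E = 22.75 / 1.25 = 18.2.
P_E = 222 − 4·18.2 − 2·18.2 = 112.8.
Profit = (112.8 − 40)·18.2 = 1324.96.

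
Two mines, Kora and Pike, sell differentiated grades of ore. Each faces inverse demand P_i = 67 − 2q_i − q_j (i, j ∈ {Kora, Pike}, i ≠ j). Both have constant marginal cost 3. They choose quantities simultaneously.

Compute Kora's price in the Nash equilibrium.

28.6

Mine Kora's profit: π = q_{Kora}(67 − 2q_{Kora} − q_{Pike}) − 3q_{Kora}.
∂π/∂q_{Kora} = 64 − 4q_{Kora} − q_{Pike} = 0 ⇒ q_{Kora} = 16 − 0.25q_{Pike}.
By symmetry q_{Pike} = q_{Kora}; substituting into the reaction function, 1.25q_{Kora} = 16 and q_{Kora} = 12.8.
P_{Kora} = 67 − 2·12.8 − 12.8 = 28.6.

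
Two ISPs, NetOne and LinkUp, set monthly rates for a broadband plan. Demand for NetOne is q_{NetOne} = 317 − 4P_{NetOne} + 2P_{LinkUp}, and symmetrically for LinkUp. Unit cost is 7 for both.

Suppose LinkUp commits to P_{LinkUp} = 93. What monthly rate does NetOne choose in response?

66.375

NetOne's profit: π = (P_{NetOne} − 7)(317 − 4P_{NetOne} + 2P_{LinkUp}).
∂π/∂P_{NetOne} = 345 − 8P_{NetOne} + 2P_{LinkUp} = 0 ⇒ P_{NetOne} = 43.125 + 0.25P_{LinkUp}.
At P_{LinkUp} = 93: P_{NetOne} = 43.125 + 0.25·93 = 66.375.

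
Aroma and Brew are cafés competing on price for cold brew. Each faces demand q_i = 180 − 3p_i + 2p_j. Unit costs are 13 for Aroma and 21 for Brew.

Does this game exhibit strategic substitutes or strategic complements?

Aroma's profit: π = (p_{Aroma} − 13)(180 − 3p_{Aroma} + 2p_{Brew}).
∂π/∂p_{Aroma} = 219 − 6p_{Aroma} + 2p_{Brew} = 0 ⇒ p_{Aroma} = 36.5 + (1/3)p_{Brew}.
The best-response slope dp_{Aroma}/dp_{Brew} = 1/3 > 0: the reaction function is upward-sloping, so the choices are strategic complements.

strategic complements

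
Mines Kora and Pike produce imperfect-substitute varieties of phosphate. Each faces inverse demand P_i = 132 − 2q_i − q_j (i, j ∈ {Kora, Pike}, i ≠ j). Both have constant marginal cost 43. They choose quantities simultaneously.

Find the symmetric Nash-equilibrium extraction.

17.8

Mine Kora's profit: π = q_{Kora}(132 − 2q_{Kora} − q_{Pike}) − 43q_{Kora}.
∂π/∂q_{Kora} = 89 − 4q_{Kora} − q_{Pike} = 0 ⇒ q_{Kora} = 22.25 − 0.25q_{Pike}.
By symmetry q_{Pike} = q_{Kora}; substituting into the reaction function, 1.25q_{Kora} = 22.25 and q_{Kora} = 17.8.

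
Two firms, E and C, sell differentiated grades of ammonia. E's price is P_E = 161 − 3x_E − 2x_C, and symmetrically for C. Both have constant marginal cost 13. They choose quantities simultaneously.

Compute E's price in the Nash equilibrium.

Firm E's profit: π = x_E(161 − 3x_E − 2x_C) − 13x_E.
∂π/∂x_E = 148 − 6x_E − 2x_C = 0 ⇒ x_E = 74/3 − (1/3)x_C.
Setting x_E = x_C in the reaction function: x_E = 74/3 − (1/3)x_E, so x_E = (74/3) / (4/3) = 18.5.
P_E = 161 − 3·18.5 − 2·18.5 = 68.5.

68.5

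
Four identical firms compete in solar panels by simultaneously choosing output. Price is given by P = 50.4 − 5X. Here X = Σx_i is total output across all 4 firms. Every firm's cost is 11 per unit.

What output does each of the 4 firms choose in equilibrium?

A representative firm's profit is π_i = x_i(50.4 − 5X) − 11x_i, with X = x_i + Σ_{j≠i} x_j.
First-order condition: 39.4 − 10x_i − 5Σ_{j≠i} x_j = 0.
With identical firms, set every x_j = x: then 39.4 − 10x − 15x = 0, i.e. x = 39.4/25 = 1.576.

1.576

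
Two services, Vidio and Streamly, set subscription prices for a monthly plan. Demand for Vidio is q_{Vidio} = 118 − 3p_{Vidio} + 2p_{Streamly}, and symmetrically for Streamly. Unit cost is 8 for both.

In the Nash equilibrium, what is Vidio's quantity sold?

82.5

Vidio's profit: π = (p_{Vidio} − 8)(118 − 3p_{Vidio} + 2p_{Streamly}).
∂π/∂p_{Vidio} = 142 − 6p_{Vidio} + 2p_{Streamly} = 0 ⇒ p_{Vidio} = 71/3 + (1/3)p_{Streamly}.
Setting p_{Vidio} = p_{Streamly} in the reaction function: p_{Vidio} = 71/3 + (1/3)p_{Vidio}, so p_{Vidio} = (71/3) / (2/3) = 35.5.
q_{Vidio} = 118 − 3·35.5 + 2·35.5 = 82.5.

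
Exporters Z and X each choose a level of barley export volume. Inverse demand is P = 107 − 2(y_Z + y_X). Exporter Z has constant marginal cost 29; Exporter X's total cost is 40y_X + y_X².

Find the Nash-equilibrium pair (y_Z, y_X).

Exporter Z's profit: π = y_Z(107 − 2(y_Z + y_X)) − 29y_Z.
∂π/∂y_Z = 78 − 4y_Z − 2y_X = 0, so y_Z = 19.5 − 0.5y_X.
For X: ∂π/∂y_X = 67 − 6y_X − 2y_Z = 0 ⇒ y_X = 67/6 − (1/3)y_Z.
Solving the two reaction functions simultaneously: (1 − (−0.5)(−1/3))y_Z = 19.5 − 0.5·(67/6), so (5/6)y_Z = 167/12 and y_Z = 16.7.
Then y_X = 67/6 − (1/3)·16.7 = 5.6.

16.7, 5.6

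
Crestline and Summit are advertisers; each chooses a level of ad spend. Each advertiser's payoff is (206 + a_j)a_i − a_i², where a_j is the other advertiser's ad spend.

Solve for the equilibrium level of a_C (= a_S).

206

Crestline's payoff is (206 + a_S)a_C − a_C².
∂π/∂a_C = 206 + a_S − 2a_C = 0, so a_C = 103 + 0.5a_S.
By symmetry a_S = a_C; substituting into the reaction function, 0.5a_C = 103 and a_C = 206.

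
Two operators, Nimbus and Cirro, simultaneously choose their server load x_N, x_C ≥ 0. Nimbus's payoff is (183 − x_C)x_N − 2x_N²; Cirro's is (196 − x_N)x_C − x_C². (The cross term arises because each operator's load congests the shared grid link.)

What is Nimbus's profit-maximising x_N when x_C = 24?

Expanding Nimbus's payoff: 183x_N − x_Cx_N − 2x_N².
∂π/∂x_N = 183 − x_C − 4x_N = 0, so x_N = 45.75 − 0.25x_C.
At x_C = 24: x_N = 45.75 − 0.25·24 = 39.75.

39.75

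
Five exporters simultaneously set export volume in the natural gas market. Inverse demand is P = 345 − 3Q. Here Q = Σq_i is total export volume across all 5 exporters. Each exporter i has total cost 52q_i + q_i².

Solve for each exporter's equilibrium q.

A representative exporter's profit is π_i = q_i(345 − 3Q) − 52q_i − q_i², with Q = q_i + Σ_{j≠i} q_j.
First-order condition: 293 − 8q_i − 3Σ_{j≠i} q_j = 0.
Imposing symmetry (q_j = q for all j) turns Σ_{j≠i} q_j into 4q, so 293 = 20q and q = 14.65.

14.65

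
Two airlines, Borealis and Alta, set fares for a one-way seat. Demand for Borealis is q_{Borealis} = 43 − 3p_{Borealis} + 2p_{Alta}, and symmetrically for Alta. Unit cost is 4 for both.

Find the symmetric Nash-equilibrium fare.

13.75

Borealis's profit: π = (p_{Borealis} − 4)(43 − 3p_{Borealis} + 2p_{Alta}).
∂π/∂p_{Borealis} = 55 − 6p_{Borealis} + 2p_{Alta} = 0 ⇒ p_{Borealis} = 55/6 + (1/3)p_{Alta}.
Setting p_{Borealis} = p_{Alta} in the reaction function: p_{Borealis} = 55/6 + (1/3)p_{Borealis}, so p_{Borealis} = (55/6) / (2/3) = 13.75.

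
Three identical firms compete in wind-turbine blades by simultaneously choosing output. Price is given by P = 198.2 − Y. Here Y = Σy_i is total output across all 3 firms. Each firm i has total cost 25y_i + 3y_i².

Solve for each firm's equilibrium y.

A representative firm's profit is π_i = y_i(198.2 − Y) − 25y_i − 3y_i², with Y = y_i + Σ_{j≠i} y_j.
First-order condition: 173.2 − 8y_i − Σ_{j≠i} y_j = 0.
With identical firms, set every y_j = y: then 173.2 − 8y − 2y = 0, i.e. y = 173.2/10 = 17.32.

17.32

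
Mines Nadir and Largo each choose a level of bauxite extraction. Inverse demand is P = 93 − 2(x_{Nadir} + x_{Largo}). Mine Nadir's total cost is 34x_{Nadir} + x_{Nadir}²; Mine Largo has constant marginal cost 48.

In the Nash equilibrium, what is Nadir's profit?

159.87

Mine Nadir's profit: π = x_{Nadir}(93 − 2(x_{Nadir} + x_{Largo})) − 34x_{Nadir} − x_{Nadir}².
∂π/∂x_{Nadir} = 59 − 6x_{Nadir} − 2x_{Largo} = 0, so x_{Nadir} = 59/6 − (1/3)x_{Largo}.
For Largo: ∂π/∂x_{Largo} = 45 − 4x_{Largo} − 2x_{Nadir} = 0 ⇒ x_{Largo} = 11.25 − 0.5x_{Nadir}.
Plugging x_{Largo} into Nadir's best response: x_{Nadir} = 59/6 − (1/3)(11.25 − 0.5x_{Nadir}) ⇒ (5/6)x_{Nadir} = 73/12, so x_{Nadir} = 7.3.
Then x_{Largo} = 11.25 − 0.5·7.3 = 7.6.
Price P = 93 − 2·14.9 = 63.2.
Nadir's profit: (63.2 − 34)·7.3 − (7.3)² = 159.87.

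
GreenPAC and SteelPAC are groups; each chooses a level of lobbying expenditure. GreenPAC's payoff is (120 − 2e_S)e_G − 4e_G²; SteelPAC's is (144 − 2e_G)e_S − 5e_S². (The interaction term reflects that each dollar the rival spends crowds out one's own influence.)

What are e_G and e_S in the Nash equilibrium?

12, 12

Expanding GreenPAC's payoff: 120e_G − 2e_Se_G − 4e_G².
∂π/∂e_G = 120 − 2e_S − 8e_G = 0, so e_G = 15 − 0.25e_S.
Likewise for SteelPAC: e_S = 14.4 − 0.2e_G.
Solving the two reaction functions simultaneously: (1 − (−0.25)(−0.2))e_G = 15 − 0.25·14.4, so 0.95e_G = 11.4 and e_G = 12.
Then e_S = 14.4 − 0.2·12 = 12.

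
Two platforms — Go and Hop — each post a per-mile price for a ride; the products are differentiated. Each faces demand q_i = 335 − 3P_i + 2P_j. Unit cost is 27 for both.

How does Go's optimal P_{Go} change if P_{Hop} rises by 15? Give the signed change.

5

Go's profit: π = (P_{Go} − 27)(335 − 3P_{Go} + 2P_{Hop}).
∂π/∂P_{Go} = 416 − 6P_{Go} + 2P_{Hop} = 0 ⇒ P_{Go} = 208/3 + (1/3)P_{Hop}.
The reaction-function slope is 1/3, so a 15-unit rise in P_{Hop} moves P_{Go} by 1/3 × 15 = 5. Go's best response rises — the actions are strategic complements.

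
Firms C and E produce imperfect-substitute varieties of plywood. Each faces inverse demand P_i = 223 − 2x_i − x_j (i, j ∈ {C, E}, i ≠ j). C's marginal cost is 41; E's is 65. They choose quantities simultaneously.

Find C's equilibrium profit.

2888

Firm C's profit: π = x_C(223 − 2x_C − x_E) − 41x_C.
∂π/∂x_C = 182 − 4x_C − x_E = 0 ⇒ x_C = 45.5 − 0.25x_E.
Similarly x_E = 39.5 − 0.25x_C.
Substituting the second reaction function into the first: x_C = 45.5 − 0.25(39.5 − 0.25x_C), which gives 0.9375x_C = 35.625 ⇒ x_C = 38.
Then x_E = 39.5 − 0.25·38 = 30.
P_C = 223 − 2·38 − 30 = 117.
Profit = (117 − 41)·38 = 2888.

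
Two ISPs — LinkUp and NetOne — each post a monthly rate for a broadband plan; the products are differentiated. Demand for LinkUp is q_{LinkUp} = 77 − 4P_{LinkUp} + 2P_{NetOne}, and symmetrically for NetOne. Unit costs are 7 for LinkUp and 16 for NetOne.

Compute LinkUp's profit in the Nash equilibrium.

LinkUp's profit: π = (P_{LinkUp} − 7)(77 − 4P_{LinkUp} + 2P_{NetOne}).
∂π/∂P_{LinkUp} = 105 − 8P_{LinkUp} + 2P_{NetOne} = 0 ⇒ P_{LinkUp} = 13.125 + 0.25P_{NetOne}.
Similarly P_{NetOne} = 17.625 + 0.25P_{LinkUp}.
Solving the two reaction functions simultaneously: (1 − (0.25)(0.25))P_{LinkUp} = 13.125 + 0.25·17.625, so 0.9375P_{LinkUp} = 561/32 and P_{LinkUp} = 18.7.
Then P_{NetOne} = 17.625 + 0.25·18.7 = 22.3.
q_{LinkUp} = 77 − 4·18.7 + 2·22.3 = 46.8.
Profit = (18.7 − 7)·46.8 = 547.56.

547.56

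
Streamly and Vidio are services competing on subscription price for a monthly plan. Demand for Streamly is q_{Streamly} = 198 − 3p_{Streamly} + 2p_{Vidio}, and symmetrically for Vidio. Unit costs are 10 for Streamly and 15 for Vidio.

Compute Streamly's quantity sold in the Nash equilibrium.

Streamly's profit: π = (p_{Streamly} − 10)(198 − 3p_{Streamly} + 2p_{Vidio}).
∂π/∂p_{Streamly} = 228 − 6p_{Streamly} + 2p_{Vidio} = 0 ⇒ p_{Streamly} = 38 + (1/3)p_{Vidio}.
Similarly p_{Vidio} = 40.5 + (1/3)p_{Streamly}.
Substituting the second reaction function into the first: p_{Streamly} = 38 + (1/3)(40.5 + (1/3)p_{Streamly}), which gives (8/9)p_{Streamly} = 51.5 ⇒ p_{Streamly} = 57.9375.
Then p_{Vidio} = 40.5 + (1/3)·57.9375 = 59.8125.
q_{Streamly} = 198 − 3·57.9375 + 2·59.8125 = 143.8125.

143.8125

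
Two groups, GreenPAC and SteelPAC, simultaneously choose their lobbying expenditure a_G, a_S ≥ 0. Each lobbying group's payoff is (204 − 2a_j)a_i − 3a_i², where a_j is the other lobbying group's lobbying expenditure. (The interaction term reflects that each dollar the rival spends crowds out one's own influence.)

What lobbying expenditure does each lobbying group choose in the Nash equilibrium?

25.5

GreenPAC's payoff is (204 − 2a_S)a_G − 3a_G².
∂π/∂a_G = 204 − 2a_S − 6a_G = 0, so a_G = 34 − (1/3)a_S.
The game is symmetric, so in equilibrium a_S = a_G: the reaction function gives (4/3)a_G = 34, hence a_G = 25.5.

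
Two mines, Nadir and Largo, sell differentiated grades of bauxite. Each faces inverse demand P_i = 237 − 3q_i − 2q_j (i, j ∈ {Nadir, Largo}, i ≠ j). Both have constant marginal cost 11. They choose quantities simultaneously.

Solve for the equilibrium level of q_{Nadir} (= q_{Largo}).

Mine Nadir's profit: π = q_{Nadir}(237 − 3q_{Nadir} − 2q_{Largo}) − 11q_{Nadir}.
∂π/∂q_{Nadir} = 226 − 6q_{Nadir} − 2q_{Largo} = 0 ⇒ q_{Nadir} = 113/3 − (1/3)q_{Largo}.
The game is symmetric, so in equilibrium q_{Largo} = q_{Nadir}: the reaction function gives (4/3)q_{Nadir} = 113/3, hence q_{Nadir} = 28.25.

28.25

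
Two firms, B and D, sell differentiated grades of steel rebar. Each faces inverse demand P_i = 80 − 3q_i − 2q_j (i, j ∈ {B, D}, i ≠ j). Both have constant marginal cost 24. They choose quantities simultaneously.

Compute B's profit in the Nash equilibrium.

Firm B's profit: π = q_B(80 − 3q_B − 2q_D) − 24q_B.
∂π/∂q_B = 56 − 6q_B − 2q_D = 0 ⇒ q_B = 28/3 − (1/3)q_D.
Setting q_B = q_D in the reaction function: q_B = 28/3 − (1/3)q_B, so q_B = (28/3) / (4/3) = 7.
P_B = 80 − 3·7 − 2·7 = 45.
Profit = (45 − 24)·7 = 147.

147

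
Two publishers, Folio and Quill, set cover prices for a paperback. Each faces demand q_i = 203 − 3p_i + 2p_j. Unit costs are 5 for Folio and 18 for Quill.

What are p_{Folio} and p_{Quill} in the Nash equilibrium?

Folio's profit: π = (p_{Folio} − 5)(203 − 3p_{Folio} + 2p_{Quill}).
∂π/∂p_{Folio} = 218 − 6p_{Folio} + 2p_{Quill} = 0 ⇒ p_{Folio} = 109/3 + (1/3)p_{Quill}.
Similarly p_{Quill} = 257/6 + (1/3)p_{Folio}.
Substituting the second reaction function into the first: p_{Folio} = 109/3 + (1/3)(257/6 + (1/3)p_{Folio}), which gives (8/9)p_{Folio} = 911/18 ⇒ p_{Folio} = 56.9375.
Then p_{Quill} = 257/6 + (1/3)·56.9375 = 61.8125.

56.9375, 61.8125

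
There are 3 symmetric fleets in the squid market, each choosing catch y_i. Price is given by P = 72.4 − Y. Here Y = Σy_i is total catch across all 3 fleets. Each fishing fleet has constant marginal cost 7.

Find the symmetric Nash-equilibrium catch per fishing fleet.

16.35

A representative fishing fleet's profit is π_i = y_i(72.4 − Y) − 7y_i, with Y = y_i + Σ_{j≠i} y_j.
First-order condition: 65.4 − 2y_i − Σ_{j≠i} y_j = 0.
In a symmetric equilibrium every fishing fleet chooses the same y, so Σ_{j≠i} y_j = 2y. The condition becomes 65.4 − 4y = 0, giving y = 65.4/4 = 16.35.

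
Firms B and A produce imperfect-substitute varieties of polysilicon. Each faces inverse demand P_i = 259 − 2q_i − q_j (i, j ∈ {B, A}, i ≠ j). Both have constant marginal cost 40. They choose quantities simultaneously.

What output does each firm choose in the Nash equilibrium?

43.8

Firm B's profit: π = q_B(259 − 2q_B − q_A) − 40q_B.
∂π/∂q_B = 219 − 4q_B − q_A = 0 ⇒ q_B = 54.75 − 0.25q_A.
Setting q_B = q_A in the reaction function: q_B = 54.75 − 0.25q_B, so q_B = 54.75 / 1.25 = 43.8.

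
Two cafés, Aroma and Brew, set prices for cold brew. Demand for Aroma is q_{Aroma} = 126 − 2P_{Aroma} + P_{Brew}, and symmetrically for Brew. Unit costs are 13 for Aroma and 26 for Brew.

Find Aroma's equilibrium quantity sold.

Aroma's profit: π = (P_{Aroma} − 13)(126 − 2P_{Aroma} + P_{Brew}).
∂π/∂P_{Aroma} = 152 − 4P_{Aroma} + P_{Brew} = 0 ⇒ P_{Aroma} = 38 + 0.25P_{Brew}.
Similarly P_{Brew} = 44.5 + 0.25P_{Aroma}.
Solving the two reaction functions simultaneously: (1 − (0.25)(0.25))P_{Aroma} = 38 + 0.25·44.5, so 0.9375P_{Aroma} = 49.125 and P_{Aroma} = 52.4.
Then P_{Brew} = 44.5 + 0.25·52.4 = 57.6.
q_{Aroma} = 126 − 2·52.4 + 57.6 = 78.8.

78.8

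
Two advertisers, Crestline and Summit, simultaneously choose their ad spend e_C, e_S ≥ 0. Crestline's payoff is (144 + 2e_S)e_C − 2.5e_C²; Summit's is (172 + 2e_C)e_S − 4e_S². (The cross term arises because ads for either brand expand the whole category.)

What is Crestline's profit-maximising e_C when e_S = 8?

Expanding Crestline's payoff: 144e_C + 2e_Se_C − 2.5e_C².
∂π/∂e_C = 144 + 2e_S − 5e_C = 0, so e_C = 28.8 + 0.4e_S.
At e_S = 8: e_C = 28.8 + 0.4·8 = 32.

32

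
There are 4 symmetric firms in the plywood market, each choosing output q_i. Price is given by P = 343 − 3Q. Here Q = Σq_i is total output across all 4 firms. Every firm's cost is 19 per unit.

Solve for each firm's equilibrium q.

21.6

A representative firm's profit is π_i = q_i(343 − 3Q) − 19q_i, with Q = q_i + Σ_{j≠i} q_j.
First-order condition: 324 − 6q_i − 3Σ_{j≠i} q_j = 0.
In a symmetric equilibrium every firm chooses the same q, so Σ_{j≠i} q_j = 3q. The condition becomes 324 − 15q = 0, giving q = 324/15 = 21.6.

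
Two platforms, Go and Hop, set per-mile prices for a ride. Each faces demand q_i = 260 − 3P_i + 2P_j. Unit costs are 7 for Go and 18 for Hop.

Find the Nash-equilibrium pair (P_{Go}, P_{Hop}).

72.3125, 76.4375

Go's profit: π = (P_{Go} − 7)(260 − 3P_{Go} + 2P_{Hop}).
∂π/∂P_{Go} = 281 − 6P_{Go} + 2P_{Hop} = 0 ⇒ P_{Go} = 281/6 + (1/3)P_{Hop}.
Similarly P_{Hop} = 157/3 + (1/3)P_{Go}.
Substituting the second reaction function into the first: P_{Go} = 281/6 + (1/3)(157/3 + (1/3)P_{Go}), which gives (8/9)P_{Go} = 1157/18 ⇒ P_{Go} = 72.3125.
Then P_{Hop} = 157/3 + (1/3)·72.3125 = 76.4375.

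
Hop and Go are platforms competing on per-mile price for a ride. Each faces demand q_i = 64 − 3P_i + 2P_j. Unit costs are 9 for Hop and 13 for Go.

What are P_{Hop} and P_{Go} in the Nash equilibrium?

23.5, 25

Hop's profit: π = (P_{Hop} − 9)(64 − 3P_{Hop} + 2P_{Go}).
∂π/∂P_{Hop} = 91 − 6P_{Hop} + 2P_{Go} = 0 ⇒ P_{Hop} = 91/6 + (1/3)P_{Go}.
Similarly P_{Go} = 103/6 + (1/3)P_{Hop}.
Plugging P_{Go} into Hop's best response: P_{Hop} = 91/6 + (1/3)(103/6 + (1/3)P_{Hop}) ⇒ (8/9)P_{Hop} = 188/9, so P_{Hop} = 23.5.
Then P_{Go} = 103/6 + (1/3)·23.5 = 25.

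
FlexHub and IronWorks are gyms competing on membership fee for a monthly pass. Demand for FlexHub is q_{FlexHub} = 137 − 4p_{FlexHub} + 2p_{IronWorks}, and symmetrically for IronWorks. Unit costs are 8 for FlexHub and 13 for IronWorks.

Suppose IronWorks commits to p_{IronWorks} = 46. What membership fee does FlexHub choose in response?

FlexHub's profit: π = (p_{FlexHub} − 8)(137 − 4p_{FlexHub} + 2p_{IronWorks}).
∂π/∂p_{FlexHub} = 169 − 8p_{FlexHub} + 2p_{IronWorks} = 0 ⇒ p_{FlexHub} = 21.125 + 0.25p_{IronWorks}.
At p_{IronWorks} = 46: p_{FlexHub} = 21.125 + 0.25·46 = 32.625.

32.625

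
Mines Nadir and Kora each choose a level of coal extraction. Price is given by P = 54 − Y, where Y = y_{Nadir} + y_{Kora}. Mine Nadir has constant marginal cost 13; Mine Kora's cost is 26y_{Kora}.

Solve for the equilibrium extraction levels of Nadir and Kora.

18, 5

Mine Nadir's profit: π = y_{Nadir}(54 − (y_{Nadir} + y_{Kora})) − 13y_{Nadir}.
∂π/∂y_{Nadir} = 41 − 2y_{Nadir} − y_{Kora} = 0, so y_{Nadir} = 20.5 − 0.5y_{Kora}.
By the same steps for Kora: y_{Kora} = 14 − 0.5y_{Nadir}.
Plugging y_{Kora} into Nadir's best response: y_{Nadir} = 20.5 − 0.5(14 − 0.5y_{Nadir}) ⇒ 0.75y_{Nadir} = 13.5, so y_{Nadir} = 18.
Then y_{Kora} = 14 − 0.5·18 = 5.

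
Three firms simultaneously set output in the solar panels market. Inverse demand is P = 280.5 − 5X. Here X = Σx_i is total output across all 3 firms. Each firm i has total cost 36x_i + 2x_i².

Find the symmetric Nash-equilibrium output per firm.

10.1875

A representative firm's profit is π_i = x_i(280.5 − 5X) − 36x_i − 2x_i², with X = x_i + Σ_{j≠i} x_j.
First-order condition: 244.5 − 14x_i − 5Σ_{j≠i} x_j = 0.
With identical firms, set every x_j = x: then 244.5 − 14x − 10x = 0, i.e. x = 244.5/24 = 10.1875.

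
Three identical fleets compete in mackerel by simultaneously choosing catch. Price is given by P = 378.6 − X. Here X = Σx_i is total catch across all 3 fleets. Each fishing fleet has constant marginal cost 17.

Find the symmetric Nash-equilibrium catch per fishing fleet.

A representative fishing fleet's profit is π_i = x_i(378.6 − X) − 17x_i, with X = x_i + Σ_{j≠i} x_j.
First-order condition: 361.6 − 2x_i − Σ_{j≠i} x_j = 0.
In a symmetric equilibrium every fishing fleet chooses the same x, so Σ_{j≠i} x_j = 2x. The condition becomes 361.6 − 4x = 0, giving x = 361.6/4 = 90.4.

90.4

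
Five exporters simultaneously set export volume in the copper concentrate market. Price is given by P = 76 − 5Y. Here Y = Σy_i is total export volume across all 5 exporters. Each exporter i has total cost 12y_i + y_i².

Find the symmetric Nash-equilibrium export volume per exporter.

2

A representative exporter's profit is π_i = y_i(76 − 5Y) − 12y_i − y_i², with Y = y_i + Σ_{j≠i} y_j.
First-order condition: 64 − 12y_i − 5Σ_{j≠i} y_j = 0.
With identical exporters, set every y_j = y: then 64 − 12y − 20y = 0, i.e. y = 64/32 = 2.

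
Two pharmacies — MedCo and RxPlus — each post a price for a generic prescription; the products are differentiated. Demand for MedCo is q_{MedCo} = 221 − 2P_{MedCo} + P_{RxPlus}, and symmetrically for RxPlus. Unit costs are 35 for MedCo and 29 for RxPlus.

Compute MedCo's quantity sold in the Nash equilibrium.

MedCo's profit: π = (P_{MedCo} − 35)(221 − 2P_{MedCo} + P_{RxPlus}).
∂π/∂P_{MedCo} = 291 − 4P_{MedCo} + P_{RxPlus} = 0 ⇒ P_{MedCo} = 72.75 + 0.25P_{RxPlus}.
Similarly P_{RxPlus} = 69.75 + 0.25P_{MedCo}.
Plugging P_{RxPlus} into MedCo's best response: P_{MedCo} = 72.75 + 0.25(69.75 + 0.25P_{MedCo}) ⇒ 0.9375P_{MedCo} = 90.1875, so P_{MedCo} = 96.2.
Then P_{RxPlus} = 69.75 + 0.25·96.2 = 93.8.
q_{MedCo} = 221 − 2·96.2 + 93.8 = 122.4.

122.4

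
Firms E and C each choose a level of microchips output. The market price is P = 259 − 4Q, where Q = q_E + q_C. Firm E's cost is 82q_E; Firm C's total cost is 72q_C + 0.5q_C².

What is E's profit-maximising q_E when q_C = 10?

Firm E's profit: π = q_E(259 − 4(q_E + q_C)) − 82q_E.
∂π/∂q_E = 177 − 8q_E − 4q_C = 0, so q_E = 22.125 − 0.5q_C.
At q_C = 10: q_E = 22.125 − 0.5·10 = 17.125.

17.125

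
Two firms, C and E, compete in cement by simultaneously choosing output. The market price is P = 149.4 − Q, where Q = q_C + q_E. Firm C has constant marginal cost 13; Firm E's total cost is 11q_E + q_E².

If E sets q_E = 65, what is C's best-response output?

35.7

Firm C's profit: π = q_C(149.4 − (q_C + q_E)) − 13q_C.
∂π/∂q_C = 136.4 − 2q_C − q_E = 0, so q_C = 68.2 − 0.5q_E.
At q_E = 65: q_C = 68.2 − 0.5·65 = 35.7.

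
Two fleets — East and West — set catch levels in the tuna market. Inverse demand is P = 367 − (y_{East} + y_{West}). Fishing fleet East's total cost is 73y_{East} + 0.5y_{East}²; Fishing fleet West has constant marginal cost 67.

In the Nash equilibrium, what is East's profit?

Fishing fleet East's profit: π = y_{East}(367 − (y_{East} + y_{West})) − 73y_{East} − 0.5y_{East}².
∂π/∂y_{East} = 294 − 3y_{East} − y_{West} = 0, so y_{East} = 98 − (1/3)y_{West}.
For West: ∂π/∂y_{West} = 300 − 2y_{West} − y_{East} = 0 ⇒ y_{West} = 150 − 0.5y_{East}.
Substituting the second reaction function into the first: y_{East} = 98 − (1/3)(150 − 0.5y_{East}), which gives (5/6)y_{East} = 48 ⇒ y_{East} = 57.6.
Then y_{West} = 150 − 0.5·57.6 = 121.2.
Price P = 367 − 178.8 = 188.2.
East's profit: (188.2 − 73)·57.6 − 0.5(57.6)² = 4976.64.

4976.64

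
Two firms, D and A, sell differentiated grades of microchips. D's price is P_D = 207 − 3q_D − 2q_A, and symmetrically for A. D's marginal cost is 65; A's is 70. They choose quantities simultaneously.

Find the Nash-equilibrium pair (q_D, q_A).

Firm D's profit: π = q_D(207 − 3q_D − 2q_A) − 65q_D.
∂π/∂q_D = 142 − 6q_D − 2q_A = 0 ⇒ q_D = 71/3 − (1/3)q_A.
Similarly q_A = 137/6 − (1/3)q_D.
Solving the two reaction functions simultaneously: (1 − (−1/3)(−1/3))q_D = 71/3 − (1/3)·(137/6), so (8/9)q_D = 289/18 and q_D = 18.0625.
Then q_A = 137/6 − (1/3)·18.0625 = 16.8125.

18.0625, 16.8125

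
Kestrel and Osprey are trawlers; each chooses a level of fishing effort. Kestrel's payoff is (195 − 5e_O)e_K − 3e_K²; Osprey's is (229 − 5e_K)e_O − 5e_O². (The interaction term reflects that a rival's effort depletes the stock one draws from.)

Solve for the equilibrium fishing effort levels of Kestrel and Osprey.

23, 11.4

Expanding Kestrel's payoff: 195e_K − 5e_Oe_K − 3e_K².
∂π/∂e_K = 195 − 5e_O − 6e_K = 0, so e_K = 32.5 − (5/6)e_O.
Likewise for Osprey: e_O = 22.9 − 0.5e_K.
Plugging e_O into Kestrel's best response: e_K = 32.5 − (5/6)(22.9 − 0.5e_K) ⇒ (7/12)e_K = 161/12, so e_K = 23.
Then e_O = 22.9 − 0.5·23 = 11.4.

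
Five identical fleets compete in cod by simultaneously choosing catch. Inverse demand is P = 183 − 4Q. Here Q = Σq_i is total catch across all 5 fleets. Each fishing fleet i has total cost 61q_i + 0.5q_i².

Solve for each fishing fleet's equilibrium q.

4.88

A representative fishing fleet's profit is π_i = q_i(183 − 4Q) − 61q_i − 0.5q_i², with Q = q_i + Σ_{j≠i} q_j.
First-order condition: 122 − 9q_i − 4Σ_{j≠i} q_j = 0.
In a symmetric equilibrium every fishing fleet chooses the same q, so Σ_{j≠i} q_j = 4q. The condition becomes 122 − 25q = 0, giving q = 122/25 = 4.88.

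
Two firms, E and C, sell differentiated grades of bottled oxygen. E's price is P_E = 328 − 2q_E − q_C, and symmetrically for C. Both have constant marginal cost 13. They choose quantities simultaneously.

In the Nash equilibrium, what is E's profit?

Firm E's profit: π = q_E(328 − 2q_E − q_C) − 13q_E.
∂π/∂q_E = 315 − 4q_E − q_C = 0 ⇒ q_E = 78.75 − 0.25q_C.
By symmetry q_C = q_E; substituting into the reaction function, 1.25q_E = 78.75 and q_E = 63.
P_E = 328 − 2·63 − 63 = 139.
Profit = (139 − 13)·63 = 7938.

7938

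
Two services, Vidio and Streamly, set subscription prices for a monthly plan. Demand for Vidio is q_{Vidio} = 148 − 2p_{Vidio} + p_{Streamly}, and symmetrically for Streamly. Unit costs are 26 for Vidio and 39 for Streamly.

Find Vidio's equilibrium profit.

Vidio's profit: π = (p_{Vidio} − 26)(148 − 2p_{Vidio} + p_{Streamly}).
∂π/∂p_{Vidio} = 200 − 4p_{Vidio} + p_{Streamly} = 0 ⇒ p_{Vidio} = 50 + 0.25p_{Streamly}.
Similarly p_{Streamly} = 56.5 + 0.25p_{Vidio}.
Plugging p_{Streamly} into Vidio's best response: p_{Vidio} = 50 + 0.25(56.5 + 0.25p_{Vidio}) ⇒ 0.9375p_{Vidio} = 64.125, so p_{Vidio} = 68.4.
Then p_{Streamly} = 56.5 + 0.25·68.4 = 73.6.
q_{Vidio} = 148 − 2·68.4 + 73.6 = 84.8.
Profit = (68.4 − 26)·84.8 = 3595.52.

3595.52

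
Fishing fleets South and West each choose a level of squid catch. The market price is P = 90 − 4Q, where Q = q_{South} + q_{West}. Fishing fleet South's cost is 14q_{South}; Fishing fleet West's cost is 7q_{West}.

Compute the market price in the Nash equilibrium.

37

Fishing fleet South's profit: π = q_{South}(90 − 4(q_{South} + q_{West})) − 14q_{South}.
∂π/∂q_{South} = 76 − 8q_{South} − 4q_{West} = 0, so q_{South} = 9.5 − 0.5q_{West}.
By the same steps for West: q_{West} = 10.375 − 0.5q_{South}.
Substituting the second reaction function into the first: q_{South} = 9.5 − 0.5(10.375 − 0.5q_{South}), which gives 0.75q_{South} = 4.3125 ⇒ q_{South} = 5.75.
Then q_{West} = 10.375 − 0.5·5.75 = 7.5.
Equilibrium price: P = 90 − 4·13.25 = 37.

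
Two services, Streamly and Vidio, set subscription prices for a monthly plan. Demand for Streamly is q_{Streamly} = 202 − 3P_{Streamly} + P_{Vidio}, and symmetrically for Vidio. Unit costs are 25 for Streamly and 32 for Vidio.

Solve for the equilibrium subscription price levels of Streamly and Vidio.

Streamly's profit: π = (P_{Streamly} − 25)(202 − 3P_{Streamly} + P_{Vidio}).
∂π/∂P_{Streamly} = 277 − 6P_{Streamly} + P_{Vidio} = 0 ⇒ P_{Streamly} = 277/6 + (1/6)P_{Vidio}.
Similarly P_{Vidio} = 149/3 + (1/6)P_{Streamly}.
Plugging P_{Vidio} into Streamly's best response: P_{Streamly} = 277/6 + (1/6)(149/3 + (1/6)P_{Streamly}) ⇒ (35/36)P_{Streamly} = 490/9, so P_{Streamly} = 56.
Then P_{Vidio} = 149/3 + (1/6)·56 = 59.

56, 59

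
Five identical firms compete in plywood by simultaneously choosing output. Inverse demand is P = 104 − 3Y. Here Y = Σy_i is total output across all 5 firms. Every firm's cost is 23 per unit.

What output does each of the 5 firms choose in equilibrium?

4.5

A representative firm's profit is π_i = y_i(104 − 3Y) − 23y_i, with Y = y_i + Σ_{j≠i} y_j.
First-order condition: 81 − 6y_i − 3Σ_{j≠i} y_j = 0.
With identical firms, set every y_j = y: then 81 − 6y − 12y = 0, i.e. y = 81/18 = 4.5.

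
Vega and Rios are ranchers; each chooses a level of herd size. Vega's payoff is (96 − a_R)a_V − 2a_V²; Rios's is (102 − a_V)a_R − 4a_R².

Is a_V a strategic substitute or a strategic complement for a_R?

strategic substitutes

Expanding Vega's payoff: 96a_V − a_Ra_V − 2a_V².
∂π/∂a_V = 96 − a_R − 4a_V = 0, so a_V = 24 − 0.25a_R.
The best-response slope da_V/da_R = −0.25 < 0: the reaction function is downward-sloping, so the choices are strategic substitutes.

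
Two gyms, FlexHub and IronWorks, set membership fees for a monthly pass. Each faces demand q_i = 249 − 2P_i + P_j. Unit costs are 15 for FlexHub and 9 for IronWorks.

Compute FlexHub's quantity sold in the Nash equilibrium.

FlexHub's profit: π = (P_{FlexHub} − 15)(249 − 2P_{FlexHub} + P_{IronWorks}).
∂π/∂P_{FlexHub} = 279 − 4P_{FlexHub} + P_{IronWorks} = 0 ⇒ P_{FlexHub} = 69.75 + 0.25P_{IronWorks}.
Similarly P_{IronWorks} = 66.75 + 0.25P_{FlexHub}.
Solving the two reaction functions simultaneously: (1 − (0.25)(0.25))P_{FlexHub} = 69.75 + 0.25·66.75, so 0.9375P_{FlexHub} = 86.4375 and P_{FlexHub} = 92.2.
Then P_{IronWorks} = 66.75 + 0.25·92.2 = 89.8.
q_{FlexHub} = 249 − 2·92.2 + 89.8 = 154.4.

154.4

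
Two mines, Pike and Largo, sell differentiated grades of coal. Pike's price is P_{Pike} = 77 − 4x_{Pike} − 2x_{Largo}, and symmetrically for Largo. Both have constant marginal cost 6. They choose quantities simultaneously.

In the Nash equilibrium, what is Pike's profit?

Mine Pike's profit: π = x_{Pike}(77 − 4x_{Pike} − 2x_{Largo}) − 6x_{Pike}.
∂π/∂x_{Pike} = 71 − 8x_{Pike} − 2x_{Largo} = 0 ⇒ x_{Pike} = 8.875 − 0.25x_{Largo}.
The game is symmetric, so in equilibrium x_{Largo} = x_{Pike}: the reaction function gives 1.25x_{Pike} = 8.875, hence x_{Pike} = 7.1.
P_{Pike} = 77 − 4·7.1 − 2·7.1 = 34.4.
Profit = (34.4 − 6)·7.1 = 201.64.

201.64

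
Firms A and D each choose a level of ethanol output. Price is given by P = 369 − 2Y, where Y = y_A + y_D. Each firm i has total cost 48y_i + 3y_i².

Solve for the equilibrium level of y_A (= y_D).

26.75

Firm A's profit: π = y_A(369 − 2(y_A + y_D)) − 48y_A − 3y_A².
∂π/∂y_A = 321 − 10y_A − 2y_D = 0, so y_A = 32.1 − 0.2y_D.
By symmetry y_D = y_A; substituting into the reaction function, 1.2y_A = 32.1 and y_A = 26.75.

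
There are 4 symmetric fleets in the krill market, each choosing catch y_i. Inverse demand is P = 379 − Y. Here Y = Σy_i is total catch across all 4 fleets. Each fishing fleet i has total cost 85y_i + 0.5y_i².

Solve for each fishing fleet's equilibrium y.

49

A representative fishing fleet's profit is π_i = y_i(379 − Y) − 85y_i − 0.5y_i², with Y = y_i + Σ_{j≠i} y_j.
First-order condition: 294 − 3y_i − Σ_{j≠i} y_j = 0.
With identical fishing fleets, set every y_j = y: then 294 − 3y − 3y = 0, i.e. y = 294/6 = 49.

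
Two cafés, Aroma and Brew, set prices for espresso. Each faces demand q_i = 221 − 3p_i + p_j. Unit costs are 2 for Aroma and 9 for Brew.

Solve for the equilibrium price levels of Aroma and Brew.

46, 49

Aroma's profit: π = (p_{Aroma} − 2)(221 − 3p_{Aroma} + p_{Brew}).
∂π/∂p_{Aroma} = 227 − 6p_{Aroma} + p_{Brew} = 0 ⇒ p_{Aroma} = 227/6 + (1/6)p_{Brew}.
Similarly p_{Brew} = 124/3 + (1/6)p_{Aroma}.
Plugging p_{Brew} into Aroma's best response: p_{Aroma} = 227/6 + (1/6)(124/3 + (1/6)p_{Aroma}) ⇒ (35/36)p_{Aroma} = 805/18, so p_{Aroma} = 46.
Then p_{Brew} = 124/3 + (1/6)·46 = 49.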